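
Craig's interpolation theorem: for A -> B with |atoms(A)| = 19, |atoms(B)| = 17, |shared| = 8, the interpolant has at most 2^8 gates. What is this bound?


Shared atoms = 8
Craig interpolant size bound = 2^8
= 256

256


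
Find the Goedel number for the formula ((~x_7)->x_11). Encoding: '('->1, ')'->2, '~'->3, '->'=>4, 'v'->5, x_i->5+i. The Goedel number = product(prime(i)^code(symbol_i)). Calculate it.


Formula: ((~x_7)->x_11)
Symbol codes: [1, 1, 3, 12, 2, 4, 16, 2]
Primes: [2, 3, 5, 7, 11, 13, 17, 19]
p_1^1 = 2^1 = 2
p_2^1 = 3^1 = 3
p_3^3 = 5^3 = 125
p_4^12 = 7^12 = 13841287201
p_5^2 = 11^2 = 121
p_6^4 = 13^4 = 28561
p_7^16 = 17^16 = 48661191875666868481
p_8^2 = 19^2 = 361
Product = 630211707824691278564161298992605218940750

630211707824691278564161298992605218940750


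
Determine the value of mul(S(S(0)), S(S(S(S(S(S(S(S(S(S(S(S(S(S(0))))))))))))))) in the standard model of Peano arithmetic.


mul(S^2(0), S^14(0)):
S^2(0) = 2
S^14(0) = 14
2 * 14 = 28

28


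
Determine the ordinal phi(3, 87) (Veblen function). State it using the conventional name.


phi(3, 87):
phi(3, beta) = eta_beta (the beta-th eta number, fixed point of zeta).
phi(3, 87) = eta_87

eta_87


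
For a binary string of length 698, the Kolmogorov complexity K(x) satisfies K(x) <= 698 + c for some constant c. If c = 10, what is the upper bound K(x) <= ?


K(x) <= |x| + c = 698 + 10 = 708

708


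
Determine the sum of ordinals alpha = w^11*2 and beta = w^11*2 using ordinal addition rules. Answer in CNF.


Ordinal addition w^11*2 + w^11*2:
Both terms have the same exponent 11.
w^e*c + w^e*d = w^e*(c+d).
Result = w^11*(2+2) = w^11*4

w^11*4


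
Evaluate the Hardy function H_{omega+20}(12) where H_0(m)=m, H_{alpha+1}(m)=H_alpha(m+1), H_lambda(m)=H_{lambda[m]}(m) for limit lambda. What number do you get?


H_{omega+20}(12):
Unwind the 20 successor steps: H_{omega+20}(12) = H_omega(12+20) = H_omega(32).
H_omega(m) = H_m(m) = m + m = 2m.
Result = 2 * 32 = 64

64


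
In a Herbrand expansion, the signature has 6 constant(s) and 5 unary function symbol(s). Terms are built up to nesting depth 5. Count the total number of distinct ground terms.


Herbrand terms by depth:
Depth 0: 6 constants
Depth 1: 30 new terms (running total: 36)
Depth 2: 150 new terms (running total: 186)
Depth 3: 750 new terms (running total: 936)
Depth 4: 3750 new terms (running total: 4686)
Depth 5: 18750 new terms (running total: 23436)
Total distinct ground terms = 23436

23436


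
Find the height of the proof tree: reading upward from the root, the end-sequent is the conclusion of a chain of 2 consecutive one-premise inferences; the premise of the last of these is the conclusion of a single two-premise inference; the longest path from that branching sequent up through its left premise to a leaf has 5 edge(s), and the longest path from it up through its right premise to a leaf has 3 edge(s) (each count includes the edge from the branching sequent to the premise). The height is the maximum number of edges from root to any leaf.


Longest path through the left premise: 5 edges (measured from the branching sequent)
Longest path through the right premise: 3 edges
Height of the subtree rooted at the branching sequent: max(5, 3) = 5
The branching sequent sits 2 edges above the root (the chain of one-premise inferences), so height = 5 + 2 = 7

7


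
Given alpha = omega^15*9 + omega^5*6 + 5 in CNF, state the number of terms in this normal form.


CNF: omega^15*9 + omega^5*6 + 5
Count the summands separated by '+':
  term 1: omega^15*9
  term 2: omega^5*6
  term 3: 5
Total terms = 3

3


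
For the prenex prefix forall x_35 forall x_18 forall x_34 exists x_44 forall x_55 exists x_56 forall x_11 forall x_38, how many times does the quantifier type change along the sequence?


Walk the prefix and count type changes:
  position 1: forall -> forall
  position 2: forall -> forall
  position 3: forall -> exists <-- alternation
  position 4: exists -> forall <-- alternation
  position 5: forall -> exists <-- alternation
  position 6: exists -> forall <-- alternation
  position 7: forall -> forall
Total alternations = 4

4


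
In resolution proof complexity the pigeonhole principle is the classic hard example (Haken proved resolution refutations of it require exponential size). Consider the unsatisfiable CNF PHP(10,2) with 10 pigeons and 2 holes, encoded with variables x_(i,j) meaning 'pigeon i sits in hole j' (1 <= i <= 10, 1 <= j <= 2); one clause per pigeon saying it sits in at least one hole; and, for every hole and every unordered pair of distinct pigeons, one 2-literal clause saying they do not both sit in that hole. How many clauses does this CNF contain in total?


PHP(10,2): 10 pigeons, 2 holes, 10*2 = 20 variables.
- pigeon clauses: one per pigeon -> 10 clauses
- hole clauses: 2 holes * C(10,2) = 2 * 45 -> 90 clauses
Total clauses = 10 + 90 = 100

100


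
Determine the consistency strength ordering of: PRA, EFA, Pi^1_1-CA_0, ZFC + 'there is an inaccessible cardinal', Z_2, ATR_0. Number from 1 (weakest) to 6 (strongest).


Ordering by consistency strength:
1. EFA
2. PRA
3. ATR_0
4. Pi^1_1-CA_0
5. Z_2
6. ZFC + 'there is an inaccessible cardinal'


PRA=2, EFA=1, Pi^1_1-CA_0=4, ZFC + 'there is an inaccessible cardinal'=6, Z_2=5, ATR_0=3


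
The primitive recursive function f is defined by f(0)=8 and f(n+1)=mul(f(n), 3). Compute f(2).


f(0) = 8
f(1) = mul(f(0), 3) = mul(8, 3) = 24
f(2) = mul(f(1), 3) = mul(24, 3) = 72


72


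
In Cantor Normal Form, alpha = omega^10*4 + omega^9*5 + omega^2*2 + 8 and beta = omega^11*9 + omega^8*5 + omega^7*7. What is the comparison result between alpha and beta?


Compare term by term from highest exponent:
alpha = omega^10*4 + omega^9*5 + omega^2*2 + 8
beta = omega^11*9 + omega^8*5 + omega^7*7
Term 1: alpha has omega^10*4, beta has omega^11*9
Term 2: alpha has omega^9*5, beta has omega^8*5
Term 3: alpha has omega^2*2, beta has omega^7*7
Term 4: alpha has omega^0*8, beta has omega^0*0
Result: alpha < beta

alpha < beta


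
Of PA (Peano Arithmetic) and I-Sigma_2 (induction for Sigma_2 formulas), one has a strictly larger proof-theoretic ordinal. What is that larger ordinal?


Proof-theoretic ordinal of PA (Peano Arithmetic): epsilon_0
Proof-theoretic ordinal of I-Sigma_2 (induction for Sigma_2 formulas): omega^(omega^omega)
Comparing: omega^(omega^omega) < epsilon_0.
The larger ordinal is epsilon_0 (from PA (Peano Arithmetic)).

epsilon_0


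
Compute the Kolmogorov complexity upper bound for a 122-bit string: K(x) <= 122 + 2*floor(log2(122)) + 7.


floor(log2(122)) = 6
2 * 6 = 12
K(x) <= 122 + 12 + 7 = 141

141


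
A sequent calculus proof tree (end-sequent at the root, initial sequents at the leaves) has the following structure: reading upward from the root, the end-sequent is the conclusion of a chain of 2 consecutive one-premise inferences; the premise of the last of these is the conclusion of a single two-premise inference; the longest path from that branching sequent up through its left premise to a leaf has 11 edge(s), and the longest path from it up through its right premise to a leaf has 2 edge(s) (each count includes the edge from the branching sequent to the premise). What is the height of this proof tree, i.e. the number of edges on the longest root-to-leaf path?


Longest path through the left premise: 11 edges (measured from the branching sequent)
Longest path through the right premise: 2 edges
Height of the subtree rooted at the branching sequent: max(11, 2) = 11
The branching sequent sits 2 edges above the root (the chain of one-premise inferences), so height = 11 + 2 = 13

13


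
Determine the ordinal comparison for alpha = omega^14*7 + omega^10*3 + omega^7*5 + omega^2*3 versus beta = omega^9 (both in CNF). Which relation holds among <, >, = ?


Compare term by term from highest exponent:
alpha = omega^14*7 + omega^10*3 + omega^7*5 + omega^2*3
beta = omega^9
Term 1: alpha has omega^14*7, beta has omega^9*1
Term 2: alpha has omega^10*3, beta has omega^0*0
Term 3: alpha has omega^7*5, beta has omega^0*0
Term 4: alpha has omega^2*3, beta has omega^0*0
Result: alpha > beta

alpha > beta


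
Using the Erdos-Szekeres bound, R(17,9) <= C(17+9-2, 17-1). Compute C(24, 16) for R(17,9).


R(17,9) <= C(17+9-2, 17-1) = C(24, 16)
C(24, 16) = 24! / (16! * 8!)
= 735471

735471


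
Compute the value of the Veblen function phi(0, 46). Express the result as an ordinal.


phi(0, 46):
phi(0, beta) = omega^beta by definition.
phi(0, 46) = omega^46

omega^46


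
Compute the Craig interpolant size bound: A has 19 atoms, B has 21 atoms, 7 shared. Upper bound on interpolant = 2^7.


Shared atoms = 7
Craig interpolant size bound = 2^7
= 128

128


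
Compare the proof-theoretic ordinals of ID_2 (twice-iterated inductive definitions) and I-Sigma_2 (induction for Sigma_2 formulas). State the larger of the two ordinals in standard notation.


Proof-theoretic ordinal of ID_2 (twice-iterated inductive definitions): psi_0(epsilon_{Omega_2+1})
Proof-theoretic ordinal of I-Sigma_2 (induction for Sigma_2 formulas): omega^(omega^omega)
Comparing: omega^(omega^omega) < psi_0(epsilon_{Omega_2+1}).
The larger ordinal is psi_0(epsilon_{Omega_2+1}) (from ID_2 (twice-iterated inductive definitions)).

psi_0(epsilon_{Omega_2+1})


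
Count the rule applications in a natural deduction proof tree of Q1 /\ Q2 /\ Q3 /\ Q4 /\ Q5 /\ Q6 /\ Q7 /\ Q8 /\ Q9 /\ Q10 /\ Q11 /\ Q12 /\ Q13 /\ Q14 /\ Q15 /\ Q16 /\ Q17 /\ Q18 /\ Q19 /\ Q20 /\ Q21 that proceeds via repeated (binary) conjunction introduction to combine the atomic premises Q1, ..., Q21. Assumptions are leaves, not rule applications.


The target conjunction has 21 conjuncts, i.e. 20 binary /\ connectives.
Each conjunction-intro joins two pieces, so 21 atoms require 21-1 = 20 applications.
Total inference nodes = 20

20


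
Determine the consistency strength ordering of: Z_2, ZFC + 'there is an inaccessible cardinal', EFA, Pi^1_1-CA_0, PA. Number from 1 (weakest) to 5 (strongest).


Ordering by consistency strength:
1. EFA
2. PA
3. Pi^1_1-CA_0
4. Z_2
5. ZFC + 'there is an inaccessible cardinal'


Z_2=4, ZFC + 'there is an inaccessible cardinal'=5, EFA=1, Pi^1_1-CA_0=3, PA=2


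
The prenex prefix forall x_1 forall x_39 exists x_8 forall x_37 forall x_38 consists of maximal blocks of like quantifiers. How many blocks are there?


Alternations = 2.
Blocks = alternations + 1 = 3

3


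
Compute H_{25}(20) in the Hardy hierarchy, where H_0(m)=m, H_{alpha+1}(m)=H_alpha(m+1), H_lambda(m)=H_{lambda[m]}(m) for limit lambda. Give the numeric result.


H_25(20):
For finite ordinals k, H_k(n) = n + k (each successor step adds 1).
H_25(20) = 20 + 25 = 45

45


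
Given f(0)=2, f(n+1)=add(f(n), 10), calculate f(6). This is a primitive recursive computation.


f(0) = 2
f(1) = add(f(0), 10) = add(2, 10) = 12
f(2) = add(f(1), 10) = add(12, 10) = 22
f(3) = add(f(2), 10) = add(22, 10) = 32
f(4) = add(f(3), 10) = add(32, 10) = 42
f(5) = add(f(4), 10) = add(42, 10) = 52
f(6) = add(f(5), 10) = add(52, 10) = 62


62


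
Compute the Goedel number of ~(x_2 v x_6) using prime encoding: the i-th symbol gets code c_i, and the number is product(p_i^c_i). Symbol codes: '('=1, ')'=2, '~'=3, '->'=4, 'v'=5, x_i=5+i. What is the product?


Formula: ~(x_2 v x_6)
Symbol codes: [3, 1, 7, 5, 11, 2]
Primes: [2, 3, 5, 7, 11, 13]
p_1^3 = 2^3 = 8
p_2^1 = 3^1 = 3
p_3^7 = 5^7 = 78125
p_4^5 = 7^5 = 16807
p_5^11 = 11^11 = 285311670611
p_6^2 = 13^2 = 169
Product = 1519489535447032524375000

1519489535447032524375000


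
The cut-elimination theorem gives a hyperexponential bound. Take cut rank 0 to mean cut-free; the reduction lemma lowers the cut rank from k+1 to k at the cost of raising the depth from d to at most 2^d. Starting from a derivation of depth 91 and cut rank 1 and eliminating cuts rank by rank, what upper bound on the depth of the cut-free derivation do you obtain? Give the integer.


Each rank reduction sends depth d to at most 2^d; cut rank r needs r reductions.
2_0(91) = 91
2_1(91) = 2^91 = 2475880078570760549798248448
Cut-free depth bound = 2475880078570760549798248448

2475880078570760549798248448


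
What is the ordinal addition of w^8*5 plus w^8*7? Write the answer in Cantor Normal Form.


Ordinal addition w^8*5 + w^8*7:
Both terms have the same exponent 8.
w^e*c + w^e*d = w^e*(c+d).
Result = w^8*(5+7) = w^8*12

w^8*12


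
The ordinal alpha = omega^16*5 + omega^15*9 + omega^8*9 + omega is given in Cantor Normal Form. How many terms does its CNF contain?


CNF: omega^16*5 + omega^15*9 + omega^8*9 + omega
Count the summands separated by '+':
  term 1: omega^16*5
  term 2: omega^15*9
  term 3: omega^8*9
  term 4: omega
Total terms = 4

4


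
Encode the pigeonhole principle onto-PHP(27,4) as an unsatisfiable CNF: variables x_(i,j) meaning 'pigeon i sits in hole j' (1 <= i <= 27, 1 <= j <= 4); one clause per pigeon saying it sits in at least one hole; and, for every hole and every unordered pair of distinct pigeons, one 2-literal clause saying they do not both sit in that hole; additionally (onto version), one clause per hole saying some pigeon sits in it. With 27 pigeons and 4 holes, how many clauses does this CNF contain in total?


onto-PHP(27,4): 27 pigeons, 4 holes, 27*4 = 108 variables.
- pigeon clauses: one per pigeon -> 27 clauses
- hole clauses: 4 holes * C(27,2) = 4 * 351 -> 1404 clauses
- onto clauses: one per hole -> 4 clauses
Total clauses = 27 + 1404 + 4 = 1435

1435


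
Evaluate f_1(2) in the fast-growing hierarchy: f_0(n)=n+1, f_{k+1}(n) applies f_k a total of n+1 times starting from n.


f_1(2) = f_0^3(2)
f_0 adds 1 each time, applied 3 times.
f_1(2) = 2 + 3 = 5

5


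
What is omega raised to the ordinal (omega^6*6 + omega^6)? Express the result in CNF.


omega^(omega^6*6 + omega^6):
Both terms of the exponent have the same exponent 6, so they merge: omega^6*6 + omega^6 = omega^6*(6+1) = omega^6*7.
omega raised to a CNF ordinal is a single CNF term: Result = omega^(omega^6*7)

omega^(omega^6*7)


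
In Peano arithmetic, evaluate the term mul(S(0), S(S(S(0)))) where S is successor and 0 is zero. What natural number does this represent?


mul(S^1(0), S^3(0)):
S^1(0) = 1
S^3(0) = 3
1 * 3 = 3

3


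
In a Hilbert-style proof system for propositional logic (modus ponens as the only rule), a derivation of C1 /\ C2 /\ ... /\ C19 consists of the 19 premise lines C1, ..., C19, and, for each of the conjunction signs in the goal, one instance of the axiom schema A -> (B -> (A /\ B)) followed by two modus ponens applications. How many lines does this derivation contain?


Conjoining 19 premises:
- 19 premise lines
- the goal has 18 conjunction signs; each costs 1 axiom instance + 2 MP = 3 lines: 3 * 18 = 54
Total = 19 + 54 = 73 lines.

73


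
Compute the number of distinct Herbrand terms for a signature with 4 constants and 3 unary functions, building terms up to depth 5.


Herbrand terms by depth:
Depth 0: 4 constants
Depth 1: 12 new terms (running total: 16)
Depth 2: 36 new terms (running total: 52)
Depth 3: 108 new terms (running total: 160)
Depth 4: 324 new terms (running total: 484)
Depth 5: 972 new terms (running total: 1456)
Total distinct ground terms = 1456

1456


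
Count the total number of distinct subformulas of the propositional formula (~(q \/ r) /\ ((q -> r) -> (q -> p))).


Formula: (~(q \/ r) /\ ((q -> r) -> (q -> p)))
Subformulas found:
  1. q
  2. r
  3. p
  4. (q \/ r)
  5. (q -> r)
  6. (q -> p)
  7. ~(q \/ r)
  8. ((q -> r) -> (q -> p))
  9. (~(q \/ r) /\ ((q -> r) -> (q -> p)))
Total distinct subformulas = 9

9


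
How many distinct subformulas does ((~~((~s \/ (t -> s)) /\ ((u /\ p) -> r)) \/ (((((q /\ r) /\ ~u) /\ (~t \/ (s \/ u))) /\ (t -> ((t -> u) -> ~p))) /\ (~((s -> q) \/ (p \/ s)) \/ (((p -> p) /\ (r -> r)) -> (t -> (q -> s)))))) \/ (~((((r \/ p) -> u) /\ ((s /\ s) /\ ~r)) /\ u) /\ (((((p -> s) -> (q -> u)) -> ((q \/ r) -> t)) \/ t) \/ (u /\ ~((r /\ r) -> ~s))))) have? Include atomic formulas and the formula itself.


Formula: ((~~((~s \/ (t -> s)) /\ ((u /\ p) -> r)) \/ (((((q /\ r) /\ ~u) /\ (~t \/ (s \/ u))) /\ (t -> ((t -> u) -> ~p))) /\ (~((s -> q) \/ (p \/ s)) \/ (((p -> p) /\ (r -> r)) -> (t -> (q -> s)))))) \/ (~((((r \/ p) -> u) /\ ((s /\ s) /\ ~r)) /\ u) /\ (((((p -> s) -> (q -> u)) -> ((q \/ r) -> t)) \/ t) \/ (u /\ ~((r /\ r) -> ~s)))))
Subformulas found:
  1. r
  2. p
  3. q
  4. u
  5. s
  6. t
  7. ~t
  8. ~p
  9. ~u
  10. ~s
  11. ~r
  12. (s /\ s)
  13. (t -> s)
  14. (u /\ p)
  15. (q -> u)
  16. (r -> r)
  17. (p -> p)
  18. (q -> s)
  19. (p -> s)
  20. (q /\ r)
  21. (q \/ r)
  22. (r /\ r)
  23. (t -> u)
  24. (s \/ u)
  25. (r \/ p)
  26. (p \/ s)
  27. (s -> q)
  28. ((r \/ p) -> u)
  29. (t -> (q -> s))
  30. ((u /\ p) -> r)
  31. ((q \/ r) -> t)
  32. ((t -> u) -> ~p)
  33. ((q /\ r) /\ ~u)
  34. (~s \/ (t -> s))
  35. ((s /\ s) /\ ~r)
  36. (~t \/ (s \/ u))
  37. ((r /\ r) -> ~s)
  38. ~((r /\ r) -> ~s)
  39. ((s -> q) \/ (p \/ s))
  40. ((p -> s) -> (q -> u))
  41. ((p -> p) /\ (r -> r))
  42. ~((s -> q) \/ (p \/ s))
  43. (t -> ((t -> u) -> ~p))
  44. (u /\ ~((r /\ r) -> ~s))
  45. (((r \/ p) -> u) /\ ((s /\ s) /\ ~r))
  46. ((~s \/ (t -> s)) /\ ((u /\ p) -> r))
  47. ~((~s \/ (t -> s)) /\ ((u /\ p) -> r))
  48. (((q /\ r) /\ ~u) /\ (~t \/ (s \/ u)))
  49. ~~((~s \/ (t -> s)) /\ ((u /\ p) -> r))
  50. (((p -> s) -> (q -> u)) -> ((q \/ r) -> t))
  51. (((p -> p) /\ (r -> r)) -> (t -> (q -> s)))
  52. ((((r \/ p) -> u) /\ ((s /\ s) /\ ~r)) /\ u)
  53. ~((((r \/ p) -> u) /\ ((s /\ s) /\ ~r)) /\ u)
  54. ((((p -> s) -> (q -> u)) -> ((q \/ r) -> t)) \/ t)
  55. ((((q /\ r) /\ ~u) /\ (~t \/ (s \/ u))) /\ (t -> ((t -> u) -> ~p)))
  56. (~((s -> q) \/ (p \/ s)) \/ (((p -> p) /\ (r -> r)) -> (t -> (q -> s))))
  57. (((((p -> s) -> (q -> u)) -> ((q \/ r) -> t)) \/ t) \/ (u /\ ~((r /\ r) -> ~s)))
  58. (~((((r \/ p) -> u) /\ ((s /\ s) /\ ~r)) /\ u) /\ (((((p -> s) -> (q -> u)) -> ((q \/ r) -> t)) \/ t) \/ (u /\ ~((r /\ r) -> ~s))))
  59. (((((q /\ r) /\ ~u) /\ (~t \/ (s \/ u))) /\ (t -> ((t -> u) -> ~p))) /\ (~((s -> q) \/ (p \/ s)) \/ (((p -> p) /\ (r -> r)) -> (t -> (q -> s)))))
  60. (~~((~s \/ (t -> s)) /\ ((u /\ p) -> r)) \/ (((((q /\ r) /\ ~u) /\ (~t \/ (s \/ u))) /\ (t -> ((t -> u) -> ~p))) /\ (~((s -> q) \/ (p \/ s)) \/ (((p -> p) /\ (r -> r)) -> (t -> (q -> s))))))
  61. ((~~((~s \/ (t -> s)) /\ ((u /\ p) -> r)) \/ (((((q /\ r) /\ ~u) /\ (~t \/ (s \/ u))) /\ (t -> ((t -> u) -> ~p))) /\ (~((s -> q) \/ (p \/ s)) \/ (((p -> p) /\ (r -> r)) -> (t -> (q -> s)))))) \/ (~((((r \/ p) -> u) /\ ((s /\ s) /\ ~r)) /\ u) /\ (((((p -> s) -> (q -> u)) -> ((q \/ r) -> t)) \/ t) \/ (u /\ ~((r /\ r) -> ~s)))))
Total distinct subformulas = 61

61


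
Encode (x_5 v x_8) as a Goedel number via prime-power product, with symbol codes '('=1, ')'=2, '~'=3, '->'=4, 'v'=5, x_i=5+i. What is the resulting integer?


Formula: (x_5 v x_8)
Symbol codes: [1, 10, 5, 13, 2]
Primes: [2, 3, 5, 7, 11]
p_1^1 = 2^1 = 2
p_2^10 = 3^10 = 59049
p_3^5 = 5^5 = 3125
p_4^13 = 7^13 = 96889010407
p_5^2 = 11^2 = 121
Product = 4326656876489225643750

4326656876489225643750


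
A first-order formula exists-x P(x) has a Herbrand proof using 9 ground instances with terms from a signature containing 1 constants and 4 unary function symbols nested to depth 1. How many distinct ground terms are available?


Herbrand terms by depth:
Depth 0: 1 constants
Depth 1: 4 new terms (running total: 5)
Total distinct ground terms = 5

5


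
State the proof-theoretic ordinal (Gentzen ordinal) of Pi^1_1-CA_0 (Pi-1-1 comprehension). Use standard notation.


The proof-theoretic ordinal of Pi^1_1-CA_0 (Pi-1-1 comprehension) is a standard result in ordinal analysis.
This ordinal is the supremum of order types of primitive recursive well-orderings
that the theory can prove to be well-ordered.
For Pi^1_1-CA_0 (Pi-1-1 comprehension), the proof-theoretic ordinal is psi_0(Omega_omega).

psi_0(Omega_omega)


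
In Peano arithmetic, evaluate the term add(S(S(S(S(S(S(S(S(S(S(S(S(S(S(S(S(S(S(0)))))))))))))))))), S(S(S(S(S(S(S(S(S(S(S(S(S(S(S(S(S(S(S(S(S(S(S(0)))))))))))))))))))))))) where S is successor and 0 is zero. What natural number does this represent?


add(S^18(0), S^23(0)):
S^18(0) = 18
S^23(0) = 23
18 + 23 = 41

41


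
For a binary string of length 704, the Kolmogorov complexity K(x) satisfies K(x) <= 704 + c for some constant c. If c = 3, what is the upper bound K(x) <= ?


K(x) <= |x| + c = 704 + 3 = 707

707


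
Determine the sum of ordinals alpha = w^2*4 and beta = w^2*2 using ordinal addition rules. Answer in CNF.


Ordinal addition w^2*4 + w^2*2:
Both terms have the same exponent 2.
w^e*c + w^e*d = w^e*(c+d).
Result = w^2*(4+2) = w^2*6

w^2*6


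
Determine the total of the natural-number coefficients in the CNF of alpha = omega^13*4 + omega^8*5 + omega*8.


CNF: omega^13*4 + omega^8*5 + omega*8
Coefficients: 4 + 5 + 8 = 17

17


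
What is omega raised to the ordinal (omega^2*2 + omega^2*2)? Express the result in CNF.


omega^(omega^2*2 + omega^2*2):
Both terms of the exponent have the same exponent 2, so they merge: omega^2*2 + omega^2*2 = omega^2*(2+2) = omega^2*4.
omega raised to a CNF ordinal is a single CNF term: Result = omega^(omega^2*4)

omega^(omega^2*4)


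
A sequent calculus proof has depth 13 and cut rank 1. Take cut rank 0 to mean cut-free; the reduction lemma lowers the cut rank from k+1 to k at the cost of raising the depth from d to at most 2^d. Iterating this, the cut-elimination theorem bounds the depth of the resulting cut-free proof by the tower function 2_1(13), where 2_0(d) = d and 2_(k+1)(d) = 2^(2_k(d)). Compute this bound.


Each rank reduction sends depth d to at most 2^d; cut rank r needs r reductions.
2_0(13) = 13
2_1(13) = 2^13 = 8192
Cut-free depth bound = 8192

8192


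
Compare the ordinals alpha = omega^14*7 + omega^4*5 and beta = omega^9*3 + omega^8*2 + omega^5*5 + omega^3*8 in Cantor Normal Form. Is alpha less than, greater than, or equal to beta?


Compare term by term from highest exponent:
alpha = omega^14*7 + omega^4*5
beta = omega^9*3 + omega^8*2 + omega^5*5 + omega^3*8
Term 1: alpha has omega^14*7, beta has omega^9*3
Term 2: alpha has omega^4*5, beta has omega^8*2
Term 3: alpha has omega^0*0, beta has omega^5*5
Term 4: alpha has omega^0*0, beta has omega^3*8
Result: alpha > beta

alpha > beta


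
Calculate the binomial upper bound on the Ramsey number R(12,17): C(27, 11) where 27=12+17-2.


R(12,17) <= C(12+17-2, 12-1) = C(27, 11)
C(27, 11) = 27! / (11! * 16!)
= 13037895

13037895


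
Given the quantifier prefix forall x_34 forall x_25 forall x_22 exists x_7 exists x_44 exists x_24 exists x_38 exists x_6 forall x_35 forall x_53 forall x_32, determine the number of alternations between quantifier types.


Walk the prefix and count type changes:
  position 1: forall -> forall
  position 2: forall -> forall
  position 3: forall -> exists <-- alternation
  position 4: exists -> exists
  position 5: exists -> exists
  position 6: exists -> exists
  position 7: exists -> exists
  position 8: exists -> forall <-- alternation
  position 9: forall -> forall
  position 10: forall -> forall
Total alternations = 2

2


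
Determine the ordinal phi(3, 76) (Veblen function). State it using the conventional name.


phi(3, 76):
phi(3, beta) = eta_beta (the beta-th eta number, fixed point of zeta).
phi(3, 76) = eta_76

eta_76


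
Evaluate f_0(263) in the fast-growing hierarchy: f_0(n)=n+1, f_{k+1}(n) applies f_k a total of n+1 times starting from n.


f_0(263) = 263 + 1 = 264

264


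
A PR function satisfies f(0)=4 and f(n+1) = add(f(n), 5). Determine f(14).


f(0) = 4
f(1) = add(f(0), 5) = add(4, 5) = 9
f(2) = add(f(1), 5) = add(9, 5) = 14
f(3) = add(f(2), 5) = add(14, 5) = 19
f(4) = add(f(3), 5) = add(19, 5) = 24
f(5) = add(f(4), 5) = add(24, 5) = 29
f(6) = add(f(5), 5) = add(29, 5) = 34
f(7) = add(f(6), 5) = add(34, 5) = 39
f(8) = add(f(7), 5) = add(39, 5) = 44
f(9) = add(f(8), 5) = add(44, 5) = 49
f(10) = add(f(9), 5) = add(49, 5) = 54
f(11) = add(f(10), 5) = add(54, 5) = 59
f(12) = add(f(11), 5) = add(59, 5) = 64
f(13) = add(f(12), 5) = add(64, 5) = 69
f(14) = add(f(13), 5) = add(69, 5) = 74


74


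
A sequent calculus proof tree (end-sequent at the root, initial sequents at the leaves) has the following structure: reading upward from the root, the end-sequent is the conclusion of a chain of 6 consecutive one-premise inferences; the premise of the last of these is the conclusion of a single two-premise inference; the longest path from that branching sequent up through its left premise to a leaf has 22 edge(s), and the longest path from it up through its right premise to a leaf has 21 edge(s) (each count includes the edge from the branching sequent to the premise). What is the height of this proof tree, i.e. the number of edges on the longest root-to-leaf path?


Longest path through the left premise: 22 edges (measured from the branching sequent)
Longest path through the right premise: 21 edges
Height of the subtree rooted at the branching sequent: max(22, 21) = 22
The branching sequent sits 6 edges above the root (the chain of one-premise inferences), so height = 22 + 6 = 28

28


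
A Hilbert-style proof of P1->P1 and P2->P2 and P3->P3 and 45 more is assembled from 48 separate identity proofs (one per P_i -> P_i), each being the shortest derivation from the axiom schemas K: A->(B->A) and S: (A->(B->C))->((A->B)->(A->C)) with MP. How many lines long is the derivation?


The shortest proof of A->A from K and S in the Hilbert calculus has exactly 5 lines:
(1) K instance A->((A->A)->A), (2) S instance, (3) MP on 1,2, (4) K instance A->(A->A), (5) MP on 3,4.
For 48 independent identities: 48 * 5 = 240 lines total.

240


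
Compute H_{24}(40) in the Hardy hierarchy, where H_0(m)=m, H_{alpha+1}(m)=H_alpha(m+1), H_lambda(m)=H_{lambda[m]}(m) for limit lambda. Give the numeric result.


H_24(40):
For finite ordinals k, H_k(n) = n + k (each successor step adds 1).
H_24(40) = 40 + 24 = 64

64


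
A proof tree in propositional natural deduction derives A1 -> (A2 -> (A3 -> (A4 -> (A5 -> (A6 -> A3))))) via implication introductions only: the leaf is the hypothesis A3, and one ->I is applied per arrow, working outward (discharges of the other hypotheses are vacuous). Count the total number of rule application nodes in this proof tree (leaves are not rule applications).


The formula has 6 arrows (->); its innermost consequent A3 is one of the antecedents,
so the proof starts from the hypothesis leaf A3 (not a rule application) and closes one arrow per ->I.
Building A1 -> (A2 -> (A3 -> (A4 -> (A5 -> (A6 -> A3))))) therefore takes 6 nested implication introductions.
Total inference nodes = 6

6


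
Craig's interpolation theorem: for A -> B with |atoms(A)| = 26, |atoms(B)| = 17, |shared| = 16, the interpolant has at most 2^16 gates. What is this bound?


Shared atoms = 16
Craig interpolant size bound = 2^16
= 65536

65536


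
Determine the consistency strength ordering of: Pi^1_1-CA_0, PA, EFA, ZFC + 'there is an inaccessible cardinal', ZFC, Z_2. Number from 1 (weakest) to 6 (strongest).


Ordering by consistency strength:
1. EFA
2. PA
3. Pi^1_1-CA_0
4. Z_2
5. ZFC
6. ZFC + 'there is an inaccessible cardinal'


Pi^1_1-CA_0=3, PA=2, EFA=1, ZFC + 'there is an inaccessible cardinal'=6, ZFC=5, Z_2=4


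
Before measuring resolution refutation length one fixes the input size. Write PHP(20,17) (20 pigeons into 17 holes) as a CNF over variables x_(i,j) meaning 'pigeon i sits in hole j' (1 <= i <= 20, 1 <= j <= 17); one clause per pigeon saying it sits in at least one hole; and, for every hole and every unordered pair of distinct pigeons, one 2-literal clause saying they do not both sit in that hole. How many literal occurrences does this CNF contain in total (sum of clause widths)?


PHP(20,17): 20 pigeons, 17 holes, 20*17 = 340 variables.
- pigeon clauses: one per pigeon -> 20 clauses of width 17 -> 340 literals
- hole clauses: 17 holes * C(20,2) = 17 * 190 -> 3230 clauses of width 2 -> 6460 literals
Total literal occurrences = 340 + 6460 = 6800

6800


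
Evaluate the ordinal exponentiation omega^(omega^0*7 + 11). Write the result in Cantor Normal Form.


omega^(omega^0*7 + 11):
omega^0 = 1, so the exponent is 7 + 11 = 18 (finite ordinal addition).
Result = omega^18, already a single CNF term.

omega^18


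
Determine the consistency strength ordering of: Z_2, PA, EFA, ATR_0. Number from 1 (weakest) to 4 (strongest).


Ordering by consistency strength:
1. EFA
2. PA
3. ATR_0
4. Z_2


Z_2=4, PA=2, EFA=1, ATR_0=3


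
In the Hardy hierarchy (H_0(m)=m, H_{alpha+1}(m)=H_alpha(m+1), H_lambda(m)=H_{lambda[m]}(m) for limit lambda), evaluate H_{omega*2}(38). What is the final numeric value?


H_{omega*2}(38):
For the Hardy hierarchy, H_{omega*k}(n) = 2^k * n.
2^2 = 4.
4 * 38 = 152

152


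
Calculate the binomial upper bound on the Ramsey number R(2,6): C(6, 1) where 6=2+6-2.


R(2,6) <= C(2+6-2, 2-1) = C(6, 1)
C(6, 1) = 6! / (1! * 5!)
= 6

6


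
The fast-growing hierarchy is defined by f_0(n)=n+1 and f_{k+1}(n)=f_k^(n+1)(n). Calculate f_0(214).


f_0(214) = 214 + 1 = 215

215


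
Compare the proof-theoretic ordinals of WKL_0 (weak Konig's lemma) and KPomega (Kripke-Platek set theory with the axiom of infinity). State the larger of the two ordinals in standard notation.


Proof-theoretic ordinal of WKL_0 (weak Konig's lemma): omega^omega
Proof-theoretic ordinal of KPomega (Kripke-Platek set theory with the axiom of infinity): psi_0(epsilon_{Omega+1})
Comparing: omega^omega < psi_0(epsilon_{Omega+1}).
The larger ordinal is psi_0(epsilon_{Omega+1}) (from KPomega (Kripke-Platek set theory with the axiom of infinity)).

psi_0(epsilon_{Omega+1})


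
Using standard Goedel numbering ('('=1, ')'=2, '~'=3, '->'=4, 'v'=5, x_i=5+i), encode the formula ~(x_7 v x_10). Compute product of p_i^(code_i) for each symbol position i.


Formula: ~(x_7 v x_10)
Symbol codes: [3, 1, 12, 5, 15, 2]
Primes: [2, 3, 5, 7, 11, 13]
p_1^3 = 2^3 = 8
p_2^1 = 3^1 = 3
p_3^12 = 5^12 = 244140625
p_4^5 = 7^5 = 16807
p_5^15 = 11^15 = 4177248169415651
p_6^2 = 13^2 = 169
Product = 69521394651500009966794921875000

69521394651500009966794921875000


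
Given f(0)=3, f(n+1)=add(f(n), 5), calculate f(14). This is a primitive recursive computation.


f(0) = 3
f(1) = add(f(0), 5) = add(3, 5) = 8
f(2) = add(f(1), 5) = add(8, 5) = 13
f(3) = add(f(2), 5) = add(13, 5) = 18
f(4) = add(f(3), 5) = add(18, 5) = 23
f(5) = add(f(4), 5) = add(23, 5) = 28
f(6) = add(f(5), 5) = add(28, 5) = 33
f(7) = add(f(6), 5) = add(33, 5) = 38
f(8) = add(f(7), 5) = add(38, 5) = 43
f(9) = add(f(8), 5) = add(43, 5) = 48
f(10) = add(f(9), 5) = add(48, 5) = 53
f(11) = add(f(10), 5) = add(53, 5) = 58
f(12) = add(f(11), 5) = add(58, 5) = 63
f(13) = add(f(12), 5) = add(63, 5) = 68
f(14) = add(f(13), 5) = add(68, 5) = 73


73


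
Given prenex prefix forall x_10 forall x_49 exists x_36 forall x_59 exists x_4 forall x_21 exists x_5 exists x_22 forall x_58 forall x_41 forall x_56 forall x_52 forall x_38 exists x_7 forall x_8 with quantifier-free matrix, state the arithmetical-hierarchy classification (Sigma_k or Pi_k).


Leading quantifier is forall, so the class is Pi.
Number of quantifier blocks = alternations + 1 = 8 + 1 = 9.
Classification: Pi_9

Pi_9


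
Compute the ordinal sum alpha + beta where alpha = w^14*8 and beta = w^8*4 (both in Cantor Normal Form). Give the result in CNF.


Ordinal addition w^14*8 + w^8*4:
Leading exponent of alpha (14) > leading exponent of beta (8).
Since alpha's term has higher exponent than beta's leading term,
the sum is simply alpha followed by beta.
Result = w^14*8 + w^8*4

w^14*8 + w^8*4


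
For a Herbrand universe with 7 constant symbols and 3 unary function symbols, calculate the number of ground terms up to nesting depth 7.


Herbrand terms by depth:
Depth 0: 7 constants
Depth 1: 21 new terms (running total: 28)
Depth 2: 63 new terms (running total: 91)
Depth 3: 189 new terms (running total: 280)
Depth 4: 567 new terms (running total: 847)
Depth 5: 1701 new terms (running total: 2548)
Depth 6: 5103 new terms (running total: 7651)
Depth 7: 15309 new terms (running total: 22960)
Total distinct ground terms = 22960

22960


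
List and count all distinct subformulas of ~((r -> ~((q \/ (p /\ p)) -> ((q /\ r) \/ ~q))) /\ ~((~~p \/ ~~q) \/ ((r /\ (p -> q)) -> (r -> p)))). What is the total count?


Formula: ~((r -> ~((q \/ (p /\ p)) -> ((q /\ r) \/ ~q))) /\ ~((~~p \/ ~~q) \/ ((r /\ (p -> q)) -> (r -> p))))
Subformulas found:
  1. r
  2. q
  3. p
  4. ~p
  5. ~q
  6. ~~p
  7. ~~q
  8. (q /\ r)
  9. (r -> p)
  10. (p /\ p)
  11. (p -> q)
  12. (~~p \/ ~~q)
  13. (r /\ (p -> q))
  14. (q \/ (p /\ p))
  15. ((q /\ r) \/ ~q)
  16. ((r /\ (p -> q)) -> (r -> p))
  17. ((q \/ (p /\ p)) -> ((q /\ r) \/ ~q))
  18. ~((q \/ (p /\ p)) -> ((q /\ r) \/ ~q))
  19. (r -> ~((q \/ (p /\ p)) -> ((q /\ r) \/ ~q)))
  20. ((~~p \/ ~~q) \/ ((r /\ (p -> q)) -> (r -> p)))
  21. ~((~~p \/ ~~q) \/ ((r /\ (p -> q)) -> (r -> p)))
  22. ((r -> ~((q \/ (p /\ p)) -> ((q /\ r) \/ ~q))) /\ ~((~~p \/ ~~q) \/ ((r /\ (p -> q)) -> (r -> p))))
  23. ~((r -> ~((q \/ (p /\ p)) -> ((q /\ r) \/ ~q))) /\ ~((~~p \/ ~~q) \/ ((r /\ (p -> q)) -> (r -> p))))
Total distinct subformulas = 23

23


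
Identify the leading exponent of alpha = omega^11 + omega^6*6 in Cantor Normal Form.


CNF: omega^11 + omega^6*6
The leading term is omega^11, which has exponent 11.

11


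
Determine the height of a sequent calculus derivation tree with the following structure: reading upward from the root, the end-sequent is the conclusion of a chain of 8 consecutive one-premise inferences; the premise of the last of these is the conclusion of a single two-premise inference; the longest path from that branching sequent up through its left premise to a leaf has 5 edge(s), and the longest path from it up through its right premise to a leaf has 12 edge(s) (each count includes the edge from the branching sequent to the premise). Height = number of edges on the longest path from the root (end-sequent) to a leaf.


Longest path through the left premise: 5 edges (measured from the branching sequent)
Longest path through the right premise: 12 edges
Height of the subtree rooted at the branching sequent: max(5, 12) = 12
The branching sequent sits 8 edges above the root (the chain of one-premise inferences), so height = 12 + 8 = 20

20


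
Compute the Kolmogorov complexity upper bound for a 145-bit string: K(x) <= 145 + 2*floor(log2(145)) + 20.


floor(log2(145)) = 7
2 * 7 = 14
K(x) <= 145 + 14 + 20 = 179

179


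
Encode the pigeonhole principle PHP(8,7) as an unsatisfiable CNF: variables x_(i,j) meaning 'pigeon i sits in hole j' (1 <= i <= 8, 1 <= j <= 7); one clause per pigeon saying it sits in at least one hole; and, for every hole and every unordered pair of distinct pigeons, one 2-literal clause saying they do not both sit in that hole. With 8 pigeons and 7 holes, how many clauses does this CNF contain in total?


PHP(8,7): 8 pigeons, 7 holes, 8*7 = 56 variables.
- pigeon clauses: one per pigeon -> 8 clauses
- hole clauses: 7 holes * C(8,2) = 7 * 28 -> 196 clauses
Total clauses = 8 + 196 = 204

204


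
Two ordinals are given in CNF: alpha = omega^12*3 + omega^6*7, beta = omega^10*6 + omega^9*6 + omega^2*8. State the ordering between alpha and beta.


Compare term by term from highest exponent:
alpha = omega^12*3 + omega^6*7
beta = omega^10*6 + omega^9*6 + omega^2*8
Term 1: alpha has omega^12*3, beta has omega^10*6
Term 2: alpha has omega^6*7, beta has omega^9*6
Term 3: alpha has omega^0*0, beta has omega^2*8
Result: alpha > beta

alpha > beta


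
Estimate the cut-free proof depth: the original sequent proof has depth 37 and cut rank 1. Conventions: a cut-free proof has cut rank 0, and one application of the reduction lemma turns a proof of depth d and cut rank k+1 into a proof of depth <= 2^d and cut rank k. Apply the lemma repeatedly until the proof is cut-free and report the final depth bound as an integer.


Each rank reduction sends depth d to at most 2^d; cut rank r needs r reductions.
2_0(37) = 37
2_1(37) = 2^37 = 137438953472
Cut-free depth bound = 137438953472

137438953472


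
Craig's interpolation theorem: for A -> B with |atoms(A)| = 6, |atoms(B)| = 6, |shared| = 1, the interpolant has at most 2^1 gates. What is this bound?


Shared atoms = 1
Craig interpolant size bound = 2^1
= 2

2


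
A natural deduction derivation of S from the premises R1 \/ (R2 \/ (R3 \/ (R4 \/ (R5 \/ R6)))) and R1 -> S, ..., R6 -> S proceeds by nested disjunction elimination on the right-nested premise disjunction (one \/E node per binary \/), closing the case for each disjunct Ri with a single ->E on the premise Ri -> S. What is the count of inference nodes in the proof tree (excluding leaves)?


The premise R1 \/ (R2 \/ (R3 \/ (R4 \/ (R5 \/ R6)))) contains 6 disjuncts, hence 5 binary \/ connectives.
- Each binary \/ is eliminated once: 5 \/E nodes.
- Each of the 6 cases Ri derives S by one ->E with Ri -> S: 6 ->E nodes.
Total = 5 + 6 = 11

11


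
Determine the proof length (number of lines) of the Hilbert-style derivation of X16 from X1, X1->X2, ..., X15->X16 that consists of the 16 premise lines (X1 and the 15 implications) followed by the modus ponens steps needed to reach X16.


We have 16 premise lines: X1 and 15 implications.
Each implication is detached once by MP, giving 15 MP lines.
16 premise lines + 15 MP lines = 31 total lines.

31


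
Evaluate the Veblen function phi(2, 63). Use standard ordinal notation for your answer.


phi(2, 63):
phi(2, beta) = zeta_beta (the beta-th zeta number, fixed point of epsilon).
phi(2, 63) = zeta_63

zeta_63


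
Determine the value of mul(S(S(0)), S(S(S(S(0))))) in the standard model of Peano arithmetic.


mul(S^2(0), S^4(0)):
S^2(0) = 2
S^4(0) = 4
2 * 4 = 8

8


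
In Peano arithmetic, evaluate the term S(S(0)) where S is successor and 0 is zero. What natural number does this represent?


Counting successors applied to 0:
2 applications of S to 0 = 2

2


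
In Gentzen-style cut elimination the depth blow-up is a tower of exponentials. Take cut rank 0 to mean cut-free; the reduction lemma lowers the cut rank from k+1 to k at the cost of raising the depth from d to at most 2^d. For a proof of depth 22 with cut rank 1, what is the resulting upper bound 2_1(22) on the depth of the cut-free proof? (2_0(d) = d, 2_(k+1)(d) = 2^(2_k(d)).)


Each rank reduction sends depth d to at most 2^d; cut rank r needs r reductions.
2_0(22) = 22
2_1(22) = 2^22 = 4194304
Cut-free depth bound = 4194304

4194304


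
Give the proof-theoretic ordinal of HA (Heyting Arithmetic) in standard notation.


The proof-theoretic ordinal of HA (Heyting Arithmetic) is a standard result in ordinal analysis.
This ordinal is the supremum of order types of primitive recursive well-orderings
that the theory can prove to be well-ordered.
For HA (Heyting Arithmetic), the proof-theoretic ordinal is epsilon_0.

epsilon_0


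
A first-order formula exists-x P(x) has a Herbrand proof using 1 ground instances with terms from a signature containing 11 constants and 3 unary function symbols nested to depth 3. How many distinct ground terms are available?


Herbrand terms by depth:
Depth 0: 11 constants
Depth 1: 33 new terms (running total: 44)
Depth 2: 99 new terms (running total: 143)
Depth 3: 297 new terms (running total: 440)
Total distinct ground terms = 440

440


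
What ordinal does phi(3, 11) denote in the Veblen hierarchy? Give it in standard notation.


phi(3, 11):
phi(3, beta) = eta_beta (the beta-th eta number, fixed point of zeta).
phi(3, 11) = eta_11

eta_11


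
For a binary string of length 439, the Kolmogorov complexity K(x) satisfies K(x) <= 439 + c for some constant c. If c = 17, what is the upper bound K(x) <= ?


K(x) <= |x| + c = 439 + 17 = 456

456


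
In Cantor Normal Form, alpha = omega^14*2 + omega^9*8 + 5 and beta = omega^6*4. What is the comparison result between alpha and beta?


Compare term by term from highest exponent:
alpha = omega^14*2 + omega^9*8 + 5
beta = omega^6*4
Term 1: alpha has omega^14*2, beta has omega^6*4
Term 2: alpha has omega^9*8, beta has omega^0*0
Term 3: alpha has omega^0*5, beta has omega^0*0
Result: alpha > beta

alpha > beta
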